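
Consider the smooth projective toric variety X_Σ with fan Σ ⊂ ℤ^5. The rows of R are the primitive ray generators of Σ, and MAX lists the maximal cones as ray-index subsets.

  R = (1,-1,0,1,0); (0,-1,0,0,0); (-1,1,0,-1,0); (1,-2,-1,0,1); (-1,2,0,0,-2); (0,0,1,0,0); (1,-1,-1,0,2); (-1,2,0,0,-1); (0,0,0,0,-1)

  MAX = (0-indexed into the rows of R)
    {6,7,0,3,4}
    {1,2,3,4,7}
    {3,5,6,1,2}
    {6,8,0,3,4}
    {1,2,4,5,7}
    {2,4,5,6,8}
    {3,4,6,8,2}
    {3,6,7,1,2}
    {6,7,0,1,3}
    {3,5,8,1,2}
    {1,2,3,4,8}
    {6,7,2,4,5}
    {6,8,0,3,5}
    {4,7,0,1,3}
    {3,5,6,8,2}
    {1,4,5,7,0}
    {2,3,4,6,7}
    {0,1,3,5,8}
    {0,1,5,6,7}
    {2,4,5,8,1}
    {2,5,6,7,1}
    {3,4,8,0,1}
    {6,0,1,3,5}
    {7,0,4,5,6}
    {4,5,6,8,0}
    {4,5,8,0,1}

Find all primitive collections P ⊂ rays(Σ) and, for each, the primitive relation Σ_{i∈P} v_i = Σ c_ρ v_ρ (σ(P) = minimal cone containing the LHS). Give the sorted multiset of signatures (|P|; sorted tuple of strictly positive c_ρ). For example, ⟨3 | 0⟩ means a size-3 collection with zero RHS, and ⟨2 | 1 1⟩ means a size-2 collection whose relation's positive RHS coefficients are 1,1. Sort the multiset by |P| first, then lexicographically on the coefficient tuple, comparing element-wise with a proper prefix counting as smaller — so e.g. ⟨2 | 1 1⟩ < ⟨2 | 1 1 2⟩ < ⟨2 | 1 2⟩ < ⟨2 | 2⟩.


Δ(Σ) — 9 vertices, 6 min non-faces:

  • {0,2}:  v_{0} + v_{2} = 0 — sig = ⟨2 | 0⟩
  • {7,8}:  v_{7} + v_{8} = v_{4} — sig = ⟨2 | 1⟩
  • {3,5,7}:  v_{3} + v_{5} + v_{7} = 0 — sig = ⟨3 | 0⟩
  • {1,6,8}:  v_{1} + v_{6} + v_{8} = v_{3} — sig = ⟨3 | 1⟩
  • {3,4,5}:  v_{3} + v_{4} + v_{5} = v_{8} — sig = ⟨3 | 1⟩
  • {1,4,6}:  v_{1} + v_{4} + v_{6} = v_{3} + v_{7} — sig = ⟨3 | 1 1⟩

Signatures (|P|; sorted positive RHS coefficients), sorted:
    |P|=2: 2 collections, coeffs (), (1)
    |P|=3: 4 collections, coeffs (), (1), (1), (1,1)


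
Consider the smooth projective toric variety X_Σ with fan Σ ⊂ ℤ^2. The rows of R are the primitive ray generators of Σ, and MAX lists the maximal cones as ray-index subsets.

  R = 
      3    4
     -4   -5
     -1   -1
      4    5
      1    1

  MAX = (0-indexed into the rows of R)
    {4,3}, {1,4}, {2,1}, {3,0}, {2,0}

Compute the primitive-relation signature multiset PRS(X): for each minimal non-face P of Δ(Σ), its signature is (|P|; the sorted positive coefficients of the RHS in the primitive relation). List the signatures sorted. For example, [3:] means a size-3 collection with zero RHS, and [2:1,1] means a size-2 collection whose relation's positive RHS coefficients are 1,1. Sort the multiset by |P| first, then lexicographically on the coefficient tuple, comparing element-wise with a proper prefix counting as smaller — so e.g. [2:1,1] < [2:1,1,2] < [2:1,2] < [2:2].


The 5 primitive collections of Σ (r=5, n=2):

  • {1,3}:  v_{1} + v_{3} = 0  so sig = [2:]
  • {2,4}:  v_{2} + v_{4} = 0  so sig = [2:]
  • {0,1}:  v_{0} + v_{1} = v_{2}  so sig = [2:1]
  • {0,4}:  v_{0} + v_{4} = v_{3}  so sig = [2:1]
  • {2,3}:  v_{2} + v_{3} = v_{0}  so sig = [2:1]

so the primitive-relation signature multiset is
{ [2:] ×2,  [2:1] ×3 }


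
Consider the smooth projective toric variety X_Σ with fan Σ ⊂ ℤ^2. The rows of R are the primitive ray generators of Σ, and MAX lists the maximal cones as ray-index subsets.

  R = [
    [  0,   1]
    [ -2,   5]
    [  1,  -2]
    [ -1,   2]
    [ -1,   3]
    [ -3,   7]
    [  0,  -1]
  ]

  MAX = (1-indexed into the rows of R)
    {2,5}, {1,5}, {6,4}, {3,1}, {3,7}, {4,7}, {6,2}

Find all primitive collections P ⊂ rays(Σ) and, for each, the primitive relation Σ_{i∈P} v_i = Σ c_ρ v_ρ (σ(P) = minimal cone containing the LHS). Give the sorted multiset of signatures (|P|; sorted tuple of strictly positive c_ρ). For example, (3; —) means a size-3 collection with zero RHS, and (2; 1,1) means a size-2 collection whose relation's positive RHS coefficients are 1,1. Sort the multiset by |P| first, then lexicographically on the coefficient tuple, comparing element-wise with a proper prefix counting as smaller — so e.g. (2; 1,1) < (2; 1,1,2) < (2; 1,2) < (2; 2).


Primitive collections (14):

  {1,7}:  v_{1} + v_{7} = 0 ; sig = (2; —)
  {3,4}:  v_{3} + v_{4} = 0 ; sig = (2; —)
  {1,4}:  v_{1} + v_{4} = v_{5} ; sig = (2; 1)
  {2,3}:  v_{2} + v_{3} = v_{5} ; sig = (2; 1)
  {2,4}:  v_{2} + v_{4} = v_{6} ; sig = (2; 1)
  {3,5}:  v_{3} + v_{5} = v_{1} ; sig = (2; 1)
  {3,6}:  v_{3} + v_{6} = v_{2} ; sig = (2; 1)
  {4,5}:  v_{4} + v_{5} = v_{2} ; sig = (2; 1)
  {5,7}:  v_{5} + v_{7} = v_{4} ; sig = (2; 1)
  {1,6}:  v_{1} + v_{6} = v_{2} + v_{5} ; sig = (2; 1,1)
  {1,2}:  v_{1} + v_{2} = 2·v_{5} ; sig = (2; 2)
  {2,7}:  v_{2} + v_{7} = 2·v_{4} ; sig = (2; 2)
  {5,6}:  v_{5} + v_{6} = 2·v_{2} ; sig = (2; 2)
  {6,7}:  v_{6} + v_{7} = 3·v_{4} ; sig = (2; 3)

so the primitive-relation signature multiset is
    |P|=2: 14 collections, coeffs (), (), (1), (1), (1), (1), (1), (1), (1), (1,1), (2), (2), (2), (3)


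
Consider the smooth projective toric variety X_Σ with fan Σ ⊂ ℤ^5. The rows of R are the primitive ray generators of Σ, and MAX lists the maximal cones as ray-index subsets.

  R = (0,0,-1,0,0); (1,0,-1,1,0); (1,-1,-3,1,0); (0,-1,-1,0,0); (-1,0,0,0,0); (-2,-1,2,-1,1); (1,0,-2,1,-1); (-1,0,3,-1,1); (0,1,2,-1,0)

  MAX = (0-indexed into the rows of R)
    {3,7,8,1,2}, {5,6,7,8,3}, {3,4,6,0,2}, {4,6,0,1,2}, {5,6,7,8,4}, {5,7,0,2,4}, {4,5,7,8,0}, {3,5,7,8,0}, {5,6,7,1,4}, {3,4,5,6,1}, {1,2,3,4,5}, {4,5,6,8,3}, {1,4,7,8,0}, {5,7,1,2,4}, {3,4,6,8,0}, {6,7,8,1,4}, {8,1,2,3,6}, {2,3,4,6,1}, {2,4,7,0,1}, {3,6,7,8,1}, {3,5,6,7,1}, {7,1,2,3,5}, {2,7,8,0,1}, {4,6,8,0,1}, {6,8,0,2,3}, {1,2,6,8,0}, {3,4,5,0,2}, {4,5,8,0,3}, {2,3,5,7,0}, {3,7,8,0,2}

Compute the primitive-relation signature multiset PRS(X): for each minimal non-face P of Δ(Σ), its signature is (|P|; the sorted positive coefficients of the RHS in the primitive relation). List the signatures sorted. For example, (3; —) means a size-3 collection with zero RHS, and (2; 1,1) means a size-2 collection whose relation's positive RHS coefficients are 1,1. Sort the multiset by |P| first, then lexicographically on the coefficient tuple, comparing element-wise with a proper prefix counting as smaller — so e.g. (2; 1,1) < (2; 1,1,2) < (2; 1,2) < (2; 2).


|primitive collections| = 11. Relations:

  {0,6,7}:  v_{0} + v_{6} + v_{7} = 0  ⟹  sig = (3; —)
  {0,1,3}:  v_{0} + v_{1} + v_{3} = v_{2}  ⟹  sig = (3; 1)
  {1,5,8}:  v_{1} + v_{5} + v_{8} = v_{7}  ⟹  sig = (3; 1)
  {2,4,8}:  v_{2} + v_{4} + v_{8} = v_{0}  ⟹  sig = (3; 1)
  {3,4,7}:  v_{3} + v_{4} + v_{7} = v_{5}  ⟹  sig = (3; 1)
  {0,5,6}:  v_{0} + v_{5} + v_{6} = v_{3} + v_{4}  ⟹  sig = (3; 1,1)
  {2,6,7}:  v_{2} + v_{6} + v_{7} = v_{1} + v_{3}  ⟹  sig = (3; 1,1)
  {0,1,5}:  v_{0} + v_{1} + v_{5} = v_{2} + v_{4} + v_{7}  ⟹  sig = (3; 1,1,1)
  {2,5,8}:  v_{2} + v_{5} + v_{8} = v_{0} + v_{3} + v_{7}  ⟹  sig = (3; 1,1,1)
  {2,5,6}:  v_{2} + v_{5} + v_{6} = v_{1} + 2·v_{3} + v_{4}  ⟹  sig = (3; 1,1,2)
  {1,3,4,8}:  v_{1} + v_{3} + v_{4} + v_{8} = 0  ⟹  sig = (4; —)

Signatures (|P|; sorted positive RHS coefficients), sorted:
    (3; —)
    (3; 1)
    (3; 1)
    (3; 1)
    (3; 1)
    (3; 1,1)
    (3; 1,1)
    (3; 1,1,1)
    (3; 1,1,1)
    (3; 1,1,2)
    (4; —)


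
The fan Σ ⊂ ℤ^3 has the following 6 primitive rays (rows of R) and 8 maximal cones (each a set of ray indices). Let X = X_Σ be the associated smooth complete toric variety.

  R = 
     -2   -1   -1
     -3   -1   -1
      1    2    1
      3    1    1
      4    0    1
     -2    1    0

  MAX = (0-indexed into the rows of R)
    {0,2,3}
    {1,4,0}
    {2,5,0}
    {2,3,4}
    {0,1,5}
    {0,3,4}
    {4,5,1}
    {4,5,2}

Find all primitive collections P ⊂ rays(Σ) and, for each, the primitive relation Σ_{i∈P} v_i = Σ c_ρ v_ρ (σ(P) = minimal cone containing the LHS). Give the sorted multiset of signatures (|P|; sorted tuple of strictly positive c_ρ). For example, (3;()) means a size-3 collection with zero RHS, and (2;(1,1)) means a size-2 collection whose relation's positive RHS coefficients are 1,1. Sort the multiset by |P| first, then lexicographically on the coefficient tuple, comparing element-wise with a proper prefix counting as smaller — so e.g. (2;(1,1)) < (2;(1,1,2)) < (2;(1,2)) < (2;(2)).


The 5 primitive collections of Σ (r=6, n=3):

  {1,3}:  v_{1} + v_{3} = 0  ⟹  sig = (2;())
  {1,2}:  v_{1} + v_{2} = v_{5}  ⟹  sig = (2;(1))
  {3,5}:  v_{3} + v_{5} = v_{2}  ⟹  sig = (2;(1))
  {0,4,5}:  v_{0} + v_{4} + v_{5} = 0  ⟹  sig = (3;())
  {0,2,4}:  v_{0} + v_{2} + v_{4} = v_{3}  ⟹  sig = (3;(1))

so the primitive-relation signature multiset is
    (2;())
    (2;(1))
    (2;(1))
    (3;())
    (3;(1))


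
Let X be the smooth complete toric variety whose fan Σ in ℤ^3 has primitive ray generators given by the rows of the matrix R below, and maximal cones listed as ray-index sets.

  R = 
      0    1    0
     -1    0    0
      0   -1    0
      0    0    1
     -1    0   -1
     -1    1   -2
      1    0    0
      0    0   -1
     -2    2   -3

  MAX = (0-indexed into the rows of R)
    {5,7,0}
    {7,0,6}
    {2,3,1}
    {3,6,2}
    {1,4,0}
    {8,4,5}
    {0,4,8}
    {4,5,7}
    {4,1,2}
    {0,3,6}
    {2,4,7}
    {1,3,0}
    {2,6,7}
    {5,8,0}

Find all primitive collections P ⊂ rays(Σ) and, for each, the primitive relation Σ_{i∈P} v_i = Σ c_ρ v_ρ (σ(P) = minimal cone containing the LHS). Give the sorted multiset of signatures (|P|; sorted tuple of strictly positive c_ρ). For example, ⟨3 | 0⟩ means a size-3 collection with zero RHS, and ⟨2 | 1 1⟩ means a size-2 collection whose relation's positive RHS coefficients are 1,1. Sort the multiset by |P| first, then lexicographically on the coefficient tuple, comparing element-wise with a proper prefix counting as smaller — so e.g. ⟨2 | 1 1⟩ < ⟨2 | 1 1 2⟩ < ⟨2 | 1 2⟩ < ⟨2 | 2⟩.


The 17 primitive collections of Σ (r=9, n=3):

  {0,2}:  v_{0} + v_{2} = 0 ; sig = ⟨2 | 0⟩
  {1,6}:  v_{1} + v_{6} = 0 ; sig = ⟨2 | 0⟩
  {3,7}:  v_{3} + v_{7} = 0 ; sig = ⟨2 | 0⟩
  {1,7}:  v_{1} + v_{7} = v_{4} ; sig = ⟨2 | 1⟩
  {3,4}:  v_{3} + v_{4} = v_{1} ; sig = ⟨2 | 1⟩
  {4,6}:  v_{4} + v_{6} = v_{7} ; sig = ⟨2 | 1⟩
  {2,5}:  v_{2} + v_{5} = v_{4} + v_{7} ; sig = ⟨2 | 1 1⟩
  {2,8}:  v_{2} + v_{8} = v_{4} + v_{5} ; sig = ⟨2 | 1 1⟩
  {3,5}:  v_{3} + v_{5} = v_{0} + v_{4} ; sig = ⟨2 | 1 1⟩
  {6,8}:  v_{6} + v_{8} = v_{0} + v_{5} + v_{7} ; sig = ⟨2 | 1 1 1⟩
  {1,5}:  v_{1} + v_{5} = v_{0} + 2·v_{4} ; sig = ⟨2 | 1 2⟩
  {5,6}:  v_{5} + v_{6} = v_{0} + 2·v_{7} ; sig = ⟨2 | 1 2⟩
  {7,8}:  v_{7} + v_{8} = 2·v_{5} ; sig = ⟨2 | 2⟩
  {3,8}:  v_{3} + v_{8} = 2·v_{0} + 2·v_{4} ; sig = ⟨2 | 2 2⟩
  {1,8}:  v_{1} + v_{8} = 2·v_{0} + 3·v_{4} ; sig = ⟨2 | 2 3⟩
  {0,4,5}:  v_{0} + v_{4} + v_{5} = v_{8} ; sig = ⟨3 | 1⟩
  {0,4,7}:  v_{0} + v_{4} + v_{7} = v_{5} ; sig = ⟨3 | 1⟩

Signatures (|P|; sorted positive RHS coefficients), sorted:
{ ⟨2 | 0⟩ ×3,  ⟨2 | 1⟩ ×3,  ⟨2 | 1 1⟩ ×3,  ⟨2 | 1 1 1⟩,  ⟨2 | 1 2⟩ ×2,  ⟨2 | 2⟩,  ⟨2 | 2 2⟩,  ⟨2 | 2 3⟩,  ⟨3 | 1⟩ ×2 }


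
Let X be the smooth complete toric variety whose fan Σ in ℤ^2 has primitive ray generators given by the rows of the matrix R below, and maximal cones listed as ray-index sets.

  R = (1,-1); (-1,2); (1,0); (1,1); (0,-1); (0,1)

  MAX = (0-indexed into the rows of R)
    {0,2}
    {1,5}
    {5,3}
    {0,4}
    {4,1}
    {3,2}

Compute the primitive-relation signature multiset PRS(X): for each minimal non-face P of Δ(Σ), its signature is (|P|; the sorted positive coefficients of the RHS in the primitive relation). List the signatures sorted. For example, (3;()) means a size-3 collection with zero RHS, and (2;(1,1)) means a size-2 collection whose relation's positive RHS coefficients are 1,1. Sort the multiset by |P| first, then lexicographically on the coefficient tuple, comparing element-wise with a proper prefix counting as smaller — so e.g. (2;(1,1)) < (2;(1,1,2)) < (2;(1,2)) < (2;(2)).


Δ(Σ) — 6 vertices, 9 min non-faces:

  {4,5}:  v_{4} + v_{5} = 0  ⇒ sig = (2;())
  {0,1}:  v_{0} + v_{1} = v_{5}  ⇒ sig = (2;(1))
  {0,5}:  v_{0} + v_{5} = v_{2}  ⇒ sig = (2;(1))
  {2,4}:  v_{2} + v_{4} = v_{0}  ⇒ sig = (2;(1))
  {2,5}:  v_{2} + v_{5} = v_{3}  ⇒ sig = (2;(1))
  {3,4}:  v_{3} + v_{4} = v_{2}  ⇒ sig = (2;(1))
  {0,3}:  v_{0} + v_{3} = 2·v_{2}  ⇒ sig = (2;(2))
  {1,2}:  v_{1} + v_{2} = 2·v_{5}  ⇒ sig = (2;(2))
  {1,3}:  v_{1} + v_{3} = 3·v_{5}  ⇒ sig = (2;(3))

so the primitive-relation signature multiset is
[(2;()), (2;(1)), (2;(1)), (2;(1)), (2;(1)), (2;(1)), (2;(2)), (2;(2)), (2;(3))]


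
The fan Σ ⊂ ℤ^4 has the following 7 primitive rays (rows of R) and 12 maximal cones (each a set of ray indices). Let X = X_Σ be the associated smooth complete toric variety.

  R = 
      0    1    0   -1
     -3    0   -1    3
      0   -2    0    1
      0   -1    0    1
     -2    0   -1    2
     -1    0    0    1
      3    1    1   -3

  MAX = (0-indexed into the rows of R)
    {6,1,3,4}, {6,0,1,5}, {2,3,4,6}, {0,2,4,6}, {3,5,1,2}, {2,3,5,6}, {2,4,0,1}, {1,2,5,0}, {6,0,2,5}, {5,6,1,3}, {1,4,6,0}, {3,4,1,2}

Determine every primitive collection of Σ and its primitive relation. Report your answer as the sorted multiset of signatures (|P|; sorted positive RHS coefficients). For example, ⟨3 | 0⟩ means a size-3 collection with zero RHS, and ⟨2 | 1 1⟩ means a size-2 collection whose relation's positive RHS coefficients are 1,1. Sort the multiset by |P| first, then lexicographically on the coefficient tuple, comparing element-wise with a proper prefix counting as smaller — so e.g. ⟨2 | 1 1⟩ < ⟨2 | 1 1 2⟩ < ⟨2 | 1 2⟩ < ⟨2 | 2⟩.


3 collections generate NE(X_Σ); each relation:

  P={0,3}:  v_{0} + v_{3} = 0 — sig = ⟨2 | 0⟩
  P={4,5}:  v_{4} + v_{5} = v_{1} — sig = ⟨2 | 1⟩
  P={1,2,6}:  v_{1} + v_{2} + v_{6} = v_{3} — sig = ⟨3 | 1⟩

Hence PRS(X_Σ) =
[⟨2 | 0⟩, ⟨2 | 1⟩, ⟨3 | 1⟩]


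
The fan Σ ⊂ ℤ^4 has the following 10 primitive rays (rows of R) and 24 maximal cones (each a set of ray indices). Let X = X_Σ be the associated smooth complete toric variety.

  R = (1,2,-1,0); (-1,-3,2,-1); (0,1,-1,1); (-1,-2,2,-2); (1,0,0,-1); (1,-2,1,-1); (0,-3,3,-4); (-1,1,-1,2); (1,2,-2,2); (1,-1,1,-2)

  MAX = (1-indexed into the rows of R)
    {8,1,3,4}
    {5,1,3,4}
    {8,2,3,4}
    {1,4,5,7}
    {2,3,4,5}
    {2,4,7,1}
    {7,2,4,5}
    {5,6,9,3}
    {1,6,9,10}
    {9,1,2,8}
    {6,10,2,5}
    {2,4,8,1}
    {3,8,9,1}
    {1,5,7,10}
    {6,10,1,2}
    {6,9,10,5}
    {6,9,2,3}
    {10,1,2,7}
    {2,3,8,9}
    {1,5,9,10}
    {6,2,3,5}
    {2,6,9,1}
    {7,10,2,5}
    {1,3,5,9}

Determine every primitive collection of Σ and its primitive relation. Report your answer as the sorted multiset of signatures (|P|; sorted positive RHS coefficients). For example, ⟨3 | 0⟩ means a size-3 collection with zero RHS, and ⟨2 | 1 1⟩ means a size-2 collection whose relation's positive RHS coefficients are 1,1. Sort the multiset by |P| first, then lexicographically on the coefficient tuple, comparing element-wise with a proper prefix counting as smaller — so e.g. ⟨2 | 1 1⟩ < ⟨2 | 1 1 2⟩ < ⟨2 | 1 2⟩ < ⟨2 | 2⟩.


Σ has 17 primitive collections:

  P = {4,9}:  v_{4} + v_{9} = 0  →  sig = ⟨2 | 0⟩
  P = {8,10}:  v_{8} + v_{10} = 0  →  sig = ⟨2 | 0⟩
  P = {3,10}:  v_{3} + v_{10} = v_{5}  →  sig = ⟨2 | 1⟩
  P = {4,10}:  v_{4} + v_{10} = v_{7}  →  sig = ⟨2 | 1⟩
  P = {5,8}:  v_{5} + v_{8} = v_{3}  →  sig = ⟨2 | 1⟩
  P = {7,8}:  v_{7} + v_{8} = v_{4}  →  sig = ⟨2 | 1⟩
  P = {7,9}:  v_{7} + v_{9} = v_{10}  →  sig = ⟨2 | 1⟩
  P = {3,7}:  v_{3} + v_{7} = v_{4} + v_{5}  →  sig = ⟨2 | 1 1⟩
  P = {4,6}:  v_{4} + v_{6} = v_{2} + v_{10}  →  sig = ⟨2 | 1 1⟩
  P = {6,8}:  v_{6} + v_{8} = v_{2} + v_{9}  →  sig = ⟨2 | 1 1⟩
  P = {6,7}:  v_{6} + v_{7} = v_{2} + 2·v_{10}  →  sig = ⟨2 | 1 2⟩
  P = {1,2,3}:  v_{1} + v_{2} + v_{3} = 0  →  sig = ⟨3 | 0⟩
  P = {1,2,5}:  v_{1} + v_{2} + v_{5} = v_{10}  →  sig = ⟨3 | 1⟩
  P = {2,9,10}:  v_{2} + v_{9} + v_{10} = v_{6}  →  sig = ⟨3 | 1⟩
  P = {1,3,6}:  v_{1} + v_{3} + v_{6} = v_{9} + v_{10}  →  sig = ⟨3 | 1 1⟩
  P = {2,5,9}:  v_{2} + v_{5} + v_{9} = v_{3} + v_{6}  →  sig = ⟨3 | 1 1⟩
  P = {1,5,6}:  v_{1} + v_{5} + v_{6} = v_{9} + 2·v_{10}  →  sig = ⟨3 | 1 2⟩

Sorted signature multiset PRS(X):
[⟨2 | 0⟩, ⟨2 | 0⟩, ⟨2 | 1⟩, ⟨2 | 1⟩, ⟨2 | 1⟩, ⟨2 | 1⟩, ⟨2 | 1⟩, ⟨2 | 1 1⟩, ⟨2 | 1 1⟩, ⟨2 | 1 1⟩, ⟨2 | 1 2⟩, ⟨3 | 0⟩, ⟨3 | 1⟩, ⟨3 | 1⟩, ⟨3 | 1 1⟩, ⟨3 | 1 1⟩, ⟨3 | 1 2⟩]


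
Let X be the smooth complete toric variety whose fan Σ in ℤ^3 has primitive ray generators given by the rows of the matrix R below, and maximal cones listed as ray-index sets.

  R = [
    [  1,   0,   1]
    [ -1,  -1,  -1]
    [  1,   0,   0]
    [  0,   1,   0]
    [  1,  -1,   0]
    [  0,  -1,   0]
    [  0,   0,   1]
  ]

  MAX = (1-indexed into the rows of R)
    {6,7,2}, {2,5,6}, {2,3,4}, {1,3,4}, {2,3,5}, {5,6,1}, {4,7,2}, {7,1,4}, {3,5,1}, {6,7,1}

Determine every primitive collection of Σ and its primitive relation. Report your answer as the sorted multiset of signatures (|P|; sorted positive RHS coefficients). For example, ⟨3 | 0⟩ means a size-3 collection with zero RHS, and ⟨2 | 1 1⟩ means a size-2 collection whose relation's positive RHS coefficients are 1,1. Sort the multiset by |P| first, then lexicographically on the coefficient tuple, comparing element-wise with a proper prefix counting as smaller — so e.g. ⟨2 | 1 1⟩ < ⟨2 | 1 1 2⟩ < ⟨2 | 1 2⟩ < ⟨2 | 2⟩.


6 minimal non-faces of Δ(Σ) (on 7 rays):

  P = {4,6}:  v_{4} + v_{6} = 0  so sig = ⟨2 | 0⟩
  P = {1,2}:  v_{1} + v_{2} = v_{6}  so sig = ⟨2 | 1⟩
  P = {3,6}:  v_{3} + v_{6} = v_{5}  so sig = ⟨2 | 1⟩
  P = {3,7}:  v_{3} + v_{7} = v_{1}  so sig = ⟨2 | 1⟩
  P = {4,5}:  v_{4} + v_{5} = v_{3}  so sig = ⟨2 | 1⟩
  P = {5,7}:  v_{5} + v_{7} = v_{1} + v_{6}  so sig = ⟨2 | 1 1⟩

Sorted signature multiset PRS(X):
{ ⟨2 | 0⟩,  ⟨2 | 1⟩ ×4,  ⟨2 | 1 1⟩ }


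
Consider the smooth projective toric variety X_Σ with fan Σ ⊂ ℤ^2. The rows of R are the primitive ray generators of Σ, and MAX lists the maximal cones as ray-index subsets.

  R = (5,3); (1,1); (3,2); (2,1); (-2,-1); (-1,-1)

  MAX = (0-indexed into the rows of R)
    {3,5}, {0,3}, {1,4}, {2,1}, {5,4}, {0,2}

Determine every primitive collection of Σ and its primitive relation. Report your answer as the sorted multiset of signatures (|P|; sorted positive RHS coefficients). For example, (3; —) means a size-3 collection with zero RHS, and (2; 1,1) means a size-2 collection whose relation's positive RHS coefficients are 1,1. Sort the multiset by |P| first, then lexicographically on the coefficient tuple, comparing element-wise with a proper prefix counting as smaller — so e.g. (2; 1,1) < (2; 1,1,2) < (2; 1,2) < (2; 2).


Minimal non-faces — 9 found among 6 rays, 6 max cones:

  • {1,5}:  v_{1} + v_{5} = 0 — sig = (2; —)
  • {3,4}:  v_{3} + v_{4} = 0 — sig = (2; —)
  • {0,4}:  v_{0} + v_{4} = v_{2} — sig = (2; 1)
  • {1,3}:  v_{1} + v_{3} = v_{2} — sig = (2; 1)
  • {2,3}:  v_{2} + v_{3} = v_{0} — sig = (2; 1)
  • {2,4}:  v_{2} + v_{4} = v_{1} — sig = (2; 1)
  • {2,5}:  v_{2} + v_{5} = v_{3} — sig = (2; 1)
  • {0,1}:  v_{0} + v_{1} = 2·v_{2} — sig = (2; 2)
  • {0,5}:  v_{0} + v_{5} = 2·v_{3} — sig = (2; 2)

Sorted signature multiset PRS(X):
[(2; —), (2; —), (2; 1), (2; 1), (2; 1), (2; 1), (2; 1), (2; 2), (2; 2)]


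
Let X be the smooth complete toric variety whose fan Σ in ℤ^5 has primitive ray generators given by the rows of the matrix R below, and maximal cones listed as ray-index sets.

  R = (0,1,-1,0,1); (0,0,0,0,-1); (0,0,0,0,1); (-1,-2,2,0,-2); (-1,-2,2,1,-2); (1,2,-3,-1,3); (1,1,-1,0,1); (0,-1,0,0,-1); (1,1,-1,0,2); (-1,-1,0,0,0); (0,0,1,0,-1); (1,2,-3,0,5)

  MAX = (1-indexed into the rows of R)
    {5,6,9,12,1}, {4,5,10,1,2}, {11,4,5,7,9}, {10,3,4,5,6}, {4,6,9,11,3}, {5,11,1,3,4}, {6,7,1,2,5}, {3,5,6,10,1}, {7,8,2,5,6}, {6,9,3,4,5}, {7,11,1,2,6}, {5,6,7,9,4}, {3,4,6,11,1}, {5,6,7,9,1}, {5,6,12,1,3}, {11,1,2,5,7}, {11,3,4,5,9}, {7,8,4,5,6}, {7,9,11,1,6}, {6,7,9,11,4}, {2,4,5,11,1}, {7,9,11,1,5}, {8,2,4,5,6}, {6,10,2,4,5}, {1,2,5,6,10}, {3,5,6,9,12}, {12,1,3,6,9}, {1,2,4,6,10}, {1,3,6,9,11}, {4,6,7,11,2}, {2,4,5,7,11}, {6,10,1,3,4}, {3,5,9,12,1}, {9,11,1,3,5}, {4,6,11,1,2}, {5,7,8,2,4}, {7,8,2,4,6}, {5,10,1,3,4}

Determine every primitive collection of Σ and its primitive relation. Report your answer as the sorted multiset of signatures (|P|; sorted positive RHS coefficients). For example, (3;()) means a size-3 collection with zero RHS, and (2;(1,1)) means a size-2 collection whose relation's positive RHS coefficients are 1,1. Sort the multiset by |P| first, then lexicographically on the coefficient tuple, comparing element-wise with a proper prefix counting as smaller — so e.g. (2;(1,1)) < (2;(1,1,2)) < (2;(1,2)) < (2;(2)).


The 23 primitive collections of Σ (r=12, n=5):

  • {2,3}:  v_{2} + v_{3} = 0  ⟹  sig = (2;())
  • {2,9}:  v_{2} + v_{9} = v_{7}  ⟹  sig = (2;(1))
  • {3,7}:  v_{3} + v_{7} = v_{9}  ⟹  sig = (2;(1))
  • {7,10}:  v_{7} + v_{10} = v_{5} + v_{6}  ⟹  sig = (2;(1,1))
  • {10,11}:  v_{10} + v_{11} = v_{1} + v_{4}  ⟹  sig = (2;(1,1))
  • {1,8}:  v_{1} + v_{8} = v_{2} + v_{5} + v_{6}  ⟹  sig = (2;(1,1,1))
  • {8,11}:  v_{8} + v_{11} = v_{2} + v_{4} + v_{7}  ⟹  sig = (2;(1,1,1))
  • {9,10}:  v_{9} + v_{10} = v_{3} + v_{5} + v_{6}  ⟹  sig = (2;(1,1,1))
  • {11,12}:  v_{11} + v_{12} = v_{1} + v_{3} + v_{9}  ⟹  sig = (2;(1,1,1))
  • {2,12}:  v_{2} + v_{12} = v_{1} + v_{5} + v_{6} + v_{9}  ⟹  sig = (2;(1,1,1,1))
  • {3,8}:  v_{3} + v_{8} = v_{4} + v_{5} + v_{6} + v_{7}  ⟹  sig = (2;(1,1,1,1))
  • {7,12}:  v_{7} + v_{12} = v_{1} + v_{5} + v_{6} + 2·v_{9}  ⟹  sig = (2;(1,1,1,2))
  • {8,9}:  v_{8} + v_{9} = v_{4} + v_{5} + v_{6} + 2·v_{7}  ⟹  sig = (2;(1,1,1,2))
  • {4,12}:  v_{4} + v_{12} = 2·v_{3} + v_{5} + v_{6}  ⟹  sig = (2;(1,1,2))
  • {8,10}:  v_{8} + v_{10} = v_{2} + v_{4} + 2·v_{5} + 2·v_{6}  ⟹  sig = (2;(1,1,2,2))
  • {8,12}:  v_{8} + v_{12} = 2·v_{5} + 2·v_{6} + v_{9}  ⟹  sig = (2;(1,2,2))
  • {10,12}:  v_{10} + v_{12} = v_{1} + 2·v_{3} + 2·v_{5} + 2·v_{6}  ⟹  sig = (2;(1,2,2,2))
  • {1,4,7}:  v_{1} + v_{4} + v_{7} = 0  ⟹  sig = (3;())
  • {5,6,11}:  v_{5} + v_{6} + v_{11} = 0  ⟹  sig = (3;())
  • {1,4,9}:  v_{1} + v_{4} + v_{9} = v_{3}  ⟹  sig = (3;(1))
  • {1,4,5,6}:  v_{1} + v_{4} + v_{5} + v_{6} = v_{10}  ⟹  sig = (4;(1))
  • {1,3,5,6,9}:  v_{1} + v_{3} + v_{5} + v_{6} + v_{9} = v_{12}  ⟹  sig = (5;(1))
  • {2,4,5,6,7}:  v_{2} + v_{4} + v_{5} + v_{6} + v_{7} = v_{8}  ⟹  sig = (5;(1))

Hence PRS(X_Σ) =
    (2;())
    (2;(1))
    (2;(1))
    (2;(1,1))
    (2;(1,1))
    (2;(1,1,1))
    (2;(1,1,1))
    (2;(1,1,1))
    (2;(1,1,1))
    (2;(1,1,1,1))
    (2;(1,1,1,1))
    (2;(1,1,1,2))
    (2;(1,1,1,2))
    (2;(1,1,2))
    (2;(1,1,2,2))
    (2;(1,2,2))
    (2;(1,2,2,2))
    (3;())
    (3;())
    (3;(1))
    (4;(1))
    (5;(1))
    (5;(1))


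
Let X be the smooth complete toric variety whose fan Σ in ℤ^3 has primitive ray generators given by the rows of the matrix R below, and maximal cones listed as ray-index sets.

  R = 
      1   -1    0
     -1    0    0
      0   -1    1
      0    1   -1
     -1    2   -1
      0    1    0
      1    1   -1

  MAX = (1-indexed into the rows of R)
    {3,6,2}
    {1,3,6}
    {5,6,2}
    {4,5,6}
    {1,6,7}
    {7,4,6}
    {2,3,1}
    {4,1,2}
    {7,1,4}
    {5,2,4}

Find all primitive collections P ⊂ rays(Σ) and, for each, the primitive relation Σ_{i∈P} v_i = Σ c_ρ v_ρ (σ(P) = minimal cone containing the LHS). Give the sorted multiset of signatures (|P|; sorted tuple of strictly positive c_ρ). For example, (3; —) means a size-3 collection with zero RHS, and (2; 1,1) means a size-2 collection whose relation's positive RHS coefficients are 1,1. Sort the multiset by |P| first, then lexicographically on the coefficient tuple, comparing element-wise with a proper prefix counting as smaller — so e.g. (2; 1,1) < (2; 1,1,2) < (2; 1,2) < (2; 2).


9 minimal non-faces of Δ(Σ) (on 7 rays):

  {3,4}:  v_{3} + v_{4} = 0 ; sig = (2; —)
  {1,5}:  v_{1} + v_{5} = v_{4} ; sig = (2; 1)
  {2,7}:  v_{2} + v_{7} = v_{4} ; sig = (2; 1)
  {3,5}:  v_{3} + v_{5} = v_{2} + v_{6} ; sig = (2; 1,1)
  {3,7}:  v_{3} + v_{7} = v_{1} + v_{6} ; sig = (2; 1,1)
  {5,7}:  v_{5} + v_{7} = 2·v_{4} + v_{6} ; sig = (2; 1,2)
  {1,2,6}:  v_{1} + v_{2} + v_{6} = 0 ; sig = (3; —)
  {1,4,6}:  v_{1} + v_{4} + v_{6} = v_{7} ; sig = (3; 1)
  {2,4,6}:  v_{2} + v_{4} + v_{6} = v_{5} ; sig = (3; 1)

Signatures (|P|; sorted positive RHS coefficients), sorted:
{ (2; —),  (2; 1) ×2,  (2; 1,1) ×2,  (2; 1,2),  (3; —),  (3; 1) ×2 }


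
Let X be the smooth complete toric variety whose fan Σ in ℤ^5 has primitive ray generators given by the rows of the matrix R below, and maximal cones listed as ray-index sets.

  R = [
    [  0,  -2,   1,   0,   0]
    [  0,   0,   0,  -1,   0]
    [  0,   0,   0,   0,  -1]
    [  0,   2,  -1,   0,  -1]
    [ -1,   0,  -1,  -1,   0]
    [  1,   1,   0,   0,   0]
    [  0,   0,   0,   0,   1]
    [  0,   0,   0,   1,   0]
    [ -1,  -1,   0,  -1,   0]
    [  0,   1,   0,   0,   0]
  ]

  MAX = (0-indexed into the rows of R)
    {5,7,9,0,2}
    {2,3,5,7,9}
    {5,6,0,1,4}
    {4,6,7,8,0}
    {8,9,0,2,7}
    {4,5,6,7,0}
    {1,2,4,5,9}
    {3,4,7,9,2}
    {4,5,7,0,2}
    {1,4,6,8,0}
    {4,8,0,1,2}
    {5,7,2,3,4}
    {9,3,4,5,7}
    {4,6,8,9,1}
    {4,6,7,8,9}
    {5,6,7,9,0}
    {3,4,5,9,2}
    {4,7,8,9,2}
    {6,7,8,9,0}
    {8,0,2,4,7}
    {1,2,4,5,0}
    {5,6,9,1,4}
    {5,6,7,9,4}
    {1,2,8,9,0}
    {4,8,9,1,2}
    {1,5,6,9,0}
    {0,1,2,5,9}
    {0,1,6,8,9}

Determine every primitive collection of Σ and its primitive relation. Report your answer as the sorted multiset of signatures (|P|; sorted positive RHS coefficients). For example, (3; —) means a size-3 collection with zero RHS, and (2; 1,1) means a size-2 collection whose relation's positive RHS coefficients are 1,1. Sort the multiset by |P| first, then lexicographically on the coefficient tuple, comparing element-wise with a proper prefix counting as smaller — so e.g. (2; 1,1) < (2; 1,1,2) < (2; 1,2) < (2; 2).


The 9 primitive collections of Σ (r=10, n=5):

  P = {1,7}:  v_{1} + v_{7} = 0 ; sig = (2; —)
  P = {2,6}:  v_{2} + v_{6} = 0 ; sig = (2; —)
  P = {0,3}:  v_{0} + v_{3} = v_{2} ; sig = (2; 1)
  P = {5,8}:  v_{5} + v_{8} = v_{1} ; sig = (2; 1)
  P = {3,8}:  v_{3} + v_{8} = v_{2} + v_{4} + v_{9} ; sig = (2; 1,1,1)
  P = {1,3}:  v_{1} + v_{3} = v_{2} + v_{4} + v_{5} + v_{9} ; sig = (2; 1,1,1,1)
  P = {3,6}:  v_{3} + v_{6} = v_{4} + v_{5} + v_{7} + v_{9} ; sig = (2; 1,1,1,1)
  P = {0,4,9}:  v_{0} + v_{4} + v_{9} = v_{8} ; sig = (3; 1)
  P = {2,4,5,7,9}:  v_{2} + v_{4} + v_{5} + v_{7} + v_{9} = v_{3} ; sig = (5; 1)

Signatures (|P|; sorted positive RHS coefficients), sorted:
    |P|=2: 7 collections, coeffs (), (), (1), (1), (1,1,1), (1,1,1,1), (1,1,1,1)
    |P|=3: 1 collection, coeffs (1)
    |P|=5: 1 collection, coeffs (1)


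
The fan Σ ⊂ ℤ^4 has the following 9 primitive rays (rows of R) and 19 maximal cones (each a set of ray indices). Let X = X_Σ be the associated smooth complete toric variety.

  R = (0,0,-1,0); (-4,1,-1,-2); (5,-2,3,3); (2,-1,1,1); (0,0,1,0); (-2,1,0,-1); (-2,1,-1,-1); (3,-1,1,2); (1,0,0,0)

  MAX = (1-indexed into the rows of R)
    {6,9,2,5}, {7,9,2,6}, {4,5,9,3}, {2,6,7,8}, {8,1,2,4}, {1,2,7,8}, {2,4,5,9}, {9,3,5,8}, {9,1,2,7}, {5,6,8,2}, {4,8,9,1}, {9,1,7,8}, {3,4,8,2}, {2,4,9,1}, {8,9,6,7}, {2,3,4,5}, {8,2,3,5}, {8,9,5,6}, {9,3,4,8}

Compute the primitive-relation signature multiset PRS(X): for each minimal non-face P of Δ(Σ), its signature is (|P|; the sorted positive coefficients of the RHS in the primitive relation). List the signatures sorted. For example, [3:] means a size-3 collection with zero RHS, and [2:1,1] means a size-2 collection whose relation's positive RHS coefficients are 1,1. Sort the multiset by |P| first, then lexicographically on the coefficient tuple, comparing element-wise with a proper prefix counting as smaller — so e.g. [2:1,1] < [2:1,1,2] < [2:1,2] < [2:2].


11 collections generate NE(X_Σ); each relation:

  • {1,5}:  v_{1} + v_{5} = 0 — sig = [2:]
  • {4,7}:  v_{4} + v_{7} = 0 — sig = [2:]
  • {1,6}:  v_{1} + v_{6} = v_{7} — sig = [2:1]
  • {4,6}:  v_{4} + v_{6} = v_{5} — sig = [2:1]
  • {5,7}:  v_{5} + v_{7} = v_{6} — sig = [2:1]
  • {1,3}:  v_{1} + v_{3} = v_{4} + v_{8} — sig = [2:1,1]
  • {3,7}:  v_{3} + v_{7} = v_{5} + v_{8} — sig = [2:1,1]
  • {3,6}:  v_{3} + v_{6} = 2·v_{5} + v_{8} — sig = [2:1,2]
  • {2,8,9}:  v_{2} + v_{8} + v_{9} = 0 — sig = [3:]
  • {4,5,8}:  v_{4} + v_{5} + v_{8} = v_{3} — sig = [3:1]
  • {2,3,9}:  v_{2} + v_{3} + v_{9} = v_{4} + v_{5} — sig = [3:1,1]

Sorted signature multiset PRS(X):
{ [2:] ×2,  [2:1] ×3,  [2:1,1] ×2,  [2:1,2],  [3:],  [3:1],  [3:1,1] }


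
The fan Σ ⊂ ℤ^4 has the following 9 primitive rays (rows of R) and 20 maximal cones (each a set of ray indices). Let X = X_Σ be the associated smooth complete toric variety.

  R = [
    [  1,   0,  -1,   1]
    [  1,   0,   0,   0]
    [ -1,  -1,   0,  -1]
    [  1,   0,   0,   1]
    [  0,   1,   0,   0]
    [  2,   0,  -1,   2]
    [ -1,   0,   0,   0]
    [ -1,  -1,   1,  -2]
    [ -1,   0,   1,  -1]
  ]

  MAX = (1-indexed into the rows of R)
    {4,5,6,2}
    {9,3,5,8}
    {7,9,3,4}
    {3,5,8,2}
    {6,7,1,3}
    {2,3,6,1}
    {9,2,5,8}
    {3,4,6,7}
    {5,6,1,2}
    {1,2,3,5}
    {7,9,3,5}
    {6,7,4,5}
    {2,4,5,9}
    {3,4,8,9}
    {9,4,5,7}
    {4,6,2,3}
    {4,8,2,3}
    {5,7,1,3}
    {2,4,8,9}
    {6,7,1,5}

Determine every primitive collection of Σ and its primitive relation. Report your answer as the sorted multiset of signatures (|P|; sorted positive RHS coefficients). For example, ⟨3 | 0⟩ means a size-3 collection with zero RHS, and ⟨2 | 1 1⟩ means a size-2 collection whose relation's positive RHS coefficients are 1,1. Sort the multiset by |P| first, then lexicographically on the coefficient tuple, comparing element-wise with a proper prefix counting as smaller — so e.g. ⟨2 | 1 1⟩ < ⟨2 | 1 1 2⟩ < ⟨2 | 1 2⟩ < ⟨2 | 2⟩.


Minimal non-faces — 11 found among 9 rays, 20 max cones:

  • {1,9}:  v_{1} + v_{9} = 0  ⟹  sig = ⟨2 | 0⟩
  • {2,7}:  v_{2} + v_{7} = 0  ⟹  sig = ⟨2 | 0⟩
  • {1,4}:  v_{1} + v_{4} = v_{6}  ⟹  sig = ⟨2 | 1⟩
  • {6,9}:  v_{6} + v_{9} = v_{4}  ⟹  sig = ⟨2 | 1⟩
  • {1,8}:  v_{1} + v_{8} = v_{2} + v_{3}  ⟹  sig = ⟨2 | 1 1⟩
  • {7,8}:  v_{7} + v_{8} = v_{3} + v_{9}  ⟹  sig = ⟨2 | 1 1⟩
  • {6,8}:  v_{6} + v_{8} = v_{2} + v_{3} + v_{4}  ⟹  sig = ⟨2 | 1 1 1⟩
  • {3,4,5}:  v_{3} + v_{4} + v_{5} = 0  ⟹  sig = ⟨3 | 0⟩
  • {2,3,9}:  v_{2} + v_{3} + v_{9} = v_{8}  ⟹  sig = ⟨3 | 1⟩
  • {3,5,6}:  v_{3} + v_{5} + v_{6} = v_{1}  ⟹  sig = ⟨3 | 1⟩
  • {4,5,8}:  v_{4} + v_{5} + v_{8} = v_{2} + v_{9}  ⟹  sig = ⟨3 | 1 1⟩

Hence PRS(X_Σ) =
[⟨2 | 0⟩, ⟨2 | 0⟩, ⟨2 | 1⟩, ⟨2 | 1⟩, ⟨2 | 1 1⟩, ⟨2 | 1 1⟩, ⟨2 | 1 1 1⟩, ⟨3 | 0⟩, ⟨3 | 1⟩, ⟨3 | 1⟩, ⟨3 | 1 1⟩]


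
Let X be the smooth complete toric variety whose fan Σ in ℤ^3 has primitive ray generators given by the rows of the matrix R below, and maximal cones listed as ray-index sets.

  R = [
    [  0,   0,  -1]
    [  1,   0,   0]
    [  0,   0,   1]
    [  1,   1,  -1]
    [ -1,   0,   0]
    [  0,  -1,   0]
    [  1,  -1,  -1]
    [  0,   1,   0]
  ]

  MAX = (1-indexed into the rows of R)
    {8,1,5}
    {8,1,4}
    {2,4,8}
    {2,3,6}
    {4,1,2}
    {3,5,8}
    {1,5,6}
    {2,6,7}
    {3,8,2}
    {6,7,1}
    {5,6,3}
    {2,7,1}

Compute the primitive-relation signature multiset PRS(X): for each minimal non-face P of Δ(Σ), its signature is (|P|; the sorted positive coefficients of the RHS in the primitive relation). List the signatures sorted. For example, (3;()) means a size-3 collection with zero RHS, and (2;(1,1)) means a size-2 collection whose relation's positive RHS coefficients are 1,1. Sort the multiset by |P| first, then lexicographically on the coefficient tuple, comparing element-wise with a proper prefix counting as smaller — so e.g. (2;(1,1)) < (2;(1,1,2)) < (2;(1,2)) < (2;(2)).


12 collections generate NE(X_Σ); each relation:

  P={1,3}:  v_{1} + v_{3} = 0  →  sig = (2;())
  P={2,5}:  v_{2} + v_{5} = 0  →  sig = (2;())
  P={6,8}:  v_{6} + v_{8} = 0  →  sig = (2;())
  P={3,4}:  v_{3} + v_{4} = v_{2} + v_{8}  →  sig = (2;(1,1))
  P={3,7}:  v_{3} + v_{7} = v_{2} + v_{6}  →  sig = (2;(1,1))
  P={4,5}:  v_{4} + v_{5} = v_{1} + v_{8}  →  sig = (2;(1,1))
  P={4,6}:  v_{4} + v_{6} = v_{1} + v_{2}  →  sig = (2;(1,1))
  P={5,7}:  v_{5} + v_{7} = v_{1} + v_{6}  →  sig = (2;(1,1))
  P={7,8}:  v_{7} + v_{8} = v_{1} + v_{2}  →  sig = (2;(1,1))
  P={4,7}:  v_{4} + v_{7} = 2·v_{1} + 2·v_{2}  →  sig = (2;(2,2))
  P={1,2,6}:  v_{1} + v_{2} + v_{6} = v_{7}  →  sig = (3;(1))
  P={1,2,8}:  v_{1} + v_{2} + v_{8} = v_{4}  →  sig = (3;(1))

so the primitive-relation signature multiset is
    |P|=2: 10 collections, coeffs (), (), (), (1,1), (1,1), (1,1), (1,1), (1,1), (1,1), (2,2)
    |P|=3: 2 collections, coeffs (1), (1)


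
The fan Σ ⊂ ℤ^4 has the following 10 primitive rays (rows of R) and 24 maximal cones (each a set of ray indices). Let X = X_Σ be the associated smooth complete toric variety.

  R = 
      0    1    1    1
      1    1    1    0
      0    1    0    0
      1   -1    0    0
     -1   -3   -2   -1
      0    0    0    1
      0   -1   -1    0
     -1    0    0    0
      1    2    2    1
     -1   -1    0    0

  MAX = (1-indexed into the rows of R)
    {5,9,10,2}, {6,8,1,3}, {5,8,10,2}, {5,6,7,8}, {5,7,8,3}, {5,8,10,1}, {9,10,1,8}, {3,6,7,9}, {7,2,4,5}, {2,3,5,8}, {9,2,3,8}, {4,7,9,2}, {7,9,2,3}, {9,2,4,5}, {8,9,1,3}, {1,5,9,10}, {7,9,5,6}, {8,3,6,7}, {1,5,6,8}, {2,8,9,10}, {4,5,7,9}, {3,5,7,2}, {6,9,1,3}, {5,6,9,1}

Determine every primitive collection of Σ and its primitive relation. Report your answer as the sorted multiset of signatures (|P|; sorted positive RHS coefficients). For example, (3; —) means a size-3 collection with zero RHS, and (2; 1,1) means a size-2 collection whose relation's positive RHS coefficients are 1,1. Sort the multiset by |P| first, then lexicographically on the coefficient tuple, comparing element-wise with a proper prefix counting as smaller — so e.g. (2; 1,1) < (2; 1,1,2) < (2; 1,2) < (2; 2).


Minimal non-faces — 19 found among 10 rays, 24 max cones:

  {1,2}:  v_{1} + v_{2} = v_{9} — sig = (2; 1)
  {1,7}:  v_{1} + v_{7} = v_{6} — sig = (2; 1)
  {3,10}:  v_{3} + v_{10} = v_{8} — sig = (2; 1)
  {2,6}:  v_{2} + v_{6} = v_{7} + v_{9} — sig = (2; 1,1)
  {3,4}:  v_{3} + v_{4} = v_{2} + v_{7} — sig = (2; 1,1)
  {4,8}:  v_{4} + v_{8} = v_{5} + v_{9} — sig = (2; 1,1)
  {7,10}:  v_{7} + v_{10} = v_{1} + v_{5} — sig = (2; 1,1)
  {1,4}:  v_{1} + v_{4} = v_{5} + v_{7} + 2·v_{9} — sig = (2; 1,1,2)
  {6,10}:  v_{6} + v_{10} = 2·v_{1} + v_{5} — sig = (2; 1,2)
  {4,6}:  v_{4} + v_{6} = v_{5} + 2·v_{7} + 2·v_{9} — sig = (2; 1,2,2)
  {4,10}:  v_{4} + v_{10} = 2·v_{5} + 2·v_{9} — sig = (2; 2,2)
  {2,7,8}:  v_{2} + v_{7} + v_{8} = 0 — sig = (3; —)
  {3,5,9}:  v_{3} + v_{5} + v_{9} = 0 — sig = (3; —)
  {5,8,9}:  v_{5} + v_{8} + v_{9} = v_{10} — sig = (3; 1)
  {7,8,9}:  v_{7} + v_{8} + v_{9} = v_{1} — sig = (3; 1)
  {1,3,5}:  v_{1} + v_{3} + v_{5} = v_{7} + v_{8} — sig = (3; 1,1)
  {3,5,6}:  v_{3} + v_{5} + v_{6} = 2·v_{7} + v_{8} — sig = (3; 1,2)
  {6,8,9}:  v_{6} + v_{8} + v_{9} = 2·v_{1} — sig = (3; 2)
  {2,5,7,9}:  v_{2} + v_{5} + v_{7} + v_{9} = v_{4} — sig = (4; 1)

so the primitive-relation signature multiset is
    (2; 1)
    (2; 1)
    (2; 1)
    (2; 1,1)
    (2; 1,1)
    (2; 1,1)
    (2; 1,1)
    (2; 1,1,2)
    (2; 1,2)
    (2; 1,2,2)
    (2; 2,2)
    (3; —)
    (3; —)
    (3; 1)
    (3; 1)
    (3; 1,1)
    (3; 1,2)
    (3; 2)
    (4; 1)


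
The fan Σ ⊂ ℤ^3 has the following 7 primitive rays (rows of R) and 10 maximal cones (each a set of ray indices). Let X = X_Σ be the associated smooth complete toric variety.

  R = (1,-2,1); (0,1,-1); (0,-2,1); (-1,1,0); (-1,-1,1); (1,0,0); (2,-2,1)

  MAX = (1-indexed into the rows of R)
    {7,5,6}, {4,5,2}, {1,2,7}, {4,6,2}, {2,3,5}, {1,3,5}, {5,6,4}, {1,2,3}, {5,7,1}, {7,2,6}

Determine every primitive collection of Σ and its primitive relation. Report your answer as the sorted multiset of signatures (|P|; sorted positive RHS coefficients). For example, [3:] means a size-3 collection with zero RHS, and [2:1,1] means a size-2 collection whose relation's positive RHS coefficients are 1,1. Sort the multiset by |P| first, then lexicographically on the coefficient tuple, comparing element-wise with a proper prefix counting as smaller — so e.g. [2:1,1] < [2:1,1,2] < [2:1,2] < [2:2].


Minimal non-faces — 9 found among 7 rays, 10 max cones:

  P = {1,6}:  v_{1} + v_{6} = v_{7}  ⇒ sig = [2:1]
  P = {3,4}:  v_{3} + v_{4} = v_{5}  ⇒ sig = [2:1]
  P = {3,6}:  v_{3} + v_{6} = v_{1}  ⇒ sig = [2:1]
  P = {1,4}:  v_{1} + v_{4} = v_{5} + v_{6}  ⇒ sig = [2:1,1]
  P = {4,7}:  v_{4} + v_{7} = v_{5} + 2·v_{6}  ⇒ sig = [2:1,2]
  P = {3,7}:  v_{3} + v_{7} = 2·v_{1}  ⇒ sig = [2:2]
  P = {2,5,6}:  v_{2} + v_{5} + v_{6} = 0  ⇒ sig = [3:]
  P = {1,2,5}:  v_{1} + v_{2} + v_{5} = v_{3}  ⇒ sig = [3:1]
  P = {2,5,7}:  v_{2} + v_{5} + v_{7} = v_{1}  ⇒ sig = [3:1]

Signatures (|P|; sorted positive RHS coefficients), sorted:
[[2:1], [2:1], [2:1], [2:1,1], [2:1,2], [2:2], [3:], [3:1], [3:1]]


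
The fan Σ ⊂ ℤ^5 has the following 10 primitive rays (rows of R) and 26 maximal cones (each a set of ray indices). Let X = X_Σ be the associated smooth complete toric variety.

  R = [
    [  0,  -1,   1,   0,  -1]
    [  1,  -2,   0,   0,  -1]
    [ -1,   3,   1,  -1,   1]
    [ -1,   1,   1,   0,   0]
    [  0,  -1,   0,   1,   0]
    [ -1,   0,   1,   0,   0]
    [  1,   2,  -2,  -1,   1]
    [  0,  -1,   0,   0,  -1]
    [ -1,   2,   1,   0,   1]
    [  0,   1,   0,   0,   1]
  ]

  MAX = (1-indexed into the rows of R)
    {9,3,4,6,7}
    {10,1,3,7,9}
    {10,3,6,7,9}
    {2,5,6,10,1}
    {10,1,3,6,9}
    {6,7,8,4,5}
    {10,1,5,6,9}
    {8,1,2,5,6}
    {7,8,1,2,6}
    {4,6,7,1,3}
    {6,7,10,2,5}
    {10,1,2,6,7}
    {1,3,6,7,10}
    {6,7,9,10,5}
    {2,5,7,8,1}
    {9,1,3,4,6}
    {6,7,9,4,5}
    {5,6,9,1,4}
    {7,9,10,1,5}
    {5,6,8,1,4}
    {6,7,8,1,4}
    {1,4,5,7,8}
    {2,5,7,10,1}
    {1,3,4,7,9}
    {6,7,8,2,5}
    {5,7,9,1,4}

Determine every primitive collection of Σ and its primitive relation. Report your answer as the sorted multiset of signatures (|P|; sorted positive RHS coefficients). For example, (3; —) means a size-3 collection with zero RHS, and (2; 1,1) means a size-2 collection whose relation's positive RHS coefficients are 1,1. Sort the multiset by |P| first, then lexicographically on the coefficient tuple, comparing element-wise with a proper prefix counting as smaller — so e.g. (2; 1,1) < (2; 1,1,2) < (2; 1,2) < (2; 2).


Σ has 10 primitive collections:

  P = {8,10}:  v_{8} + v_{10} = 0  ⟹  sig = (2; —)
  P = {2,4}:  v_{2} + v_{4} = v_{1}  ⟹  sig = (2; 1)
  P = {3,5}:  v_{3} + v_{5} = v_{9}  ⟹  sig = (2; 1)
  P = {4,10}:  v_{4} + v_{10} = v_{9}  ⟹  sig = (2; 1)
  P = {8,9}:  v_{8} + v_{9} = v_{4}  ⟹  sig = (2; 1)
  P = {2,9}:  v_{2} + v_{9} = v_{1} + v_{10}  ⟹  sig = (2; 1,1)
  P = {3,8}:  v_{3} + v_{8} = v_{1} + v_{4} + v_{6} + v_{7}  ⟹  sig = (2; 1,1,1,1)
  P = {2,3}:  v_{2} + v_{3} = 2·v_{1} + v_{6} + v_{7} + v_{10}  ⟹  sig = (2; 1,1,1,2)
  P = {1,5,6,7}:  v_{1} + v_{5} + v_{6} + v_{7} = 0  ⟹  sig = (4; —)
  P = {1,6,7,9}:  v_{1} + v_{6} + v_{7} + v_{9} = v_{3}  ⟹  sig = (4; 1)

so the primitive-relation signature multiset is
    (2; —)
    (2; 1)
    (2; 1)
    (2; 1)
    (2; 1)
    (2; 1,1)
    (2; 1,1,1,1)
    (2; 1,1,1,2)
    (4; —)
    (4; 1)
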